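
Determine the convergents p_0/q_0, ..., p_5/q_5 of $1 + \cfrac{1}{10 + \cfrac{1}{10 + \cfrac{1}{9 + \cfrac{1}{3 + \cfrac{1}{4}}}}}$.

1/1, 11/10, 111/101, 1010/919, 3141/2858, 13574/12351

Using the convergent recurrence p_i = a_i*p_{i-1} + p_{i-2}, q_i = a_i*q_{i-1} + q_{i-2} with p_{-2}=0, p_{-1}=1, q_{-2}=1, q_{-1}=0:
  i=0: a_0=1, p_0 = 1*1 + 0 = 1, q_0 = 1*0 + 1 = 1.
  i=1: a_1=10, p_1 = 10*1 + 1 = 11, q_1 = 10*1 + 0 = 10.
  i=2: a_2=10, p_2 = 10*11 + 1 = 111, q_2 = 10*10 + 1 = 101.
  i=3: a_3=9, p_3 = 9*111 + 11 = 1010, q_3 = 9*101 + 10 = 919.
  i=4: a_4=3, p_4 = 3*1010 + 111 = 3141, q_4 = 3*919 + 101 = 2858.
  i=5: a_5=4, p_5 = 4*3141 + 1010 = 13574, q_5 = 4*2858 + 919 = 12351.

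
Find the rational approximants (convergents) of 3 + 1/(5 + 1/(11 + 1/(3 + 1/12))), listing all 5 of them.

Using the convergent recurrence p_i = a_i*p_{i-1} + p_{i-2}, q_i = a_i*q_{i-1} + q_{i-2} with p_{-2}=0, p_{-1}=1, q_{-2}=1, q_{-1}=0:
  i=0: a_0=3, p_0 = 3*1 + 0 = 3, q_0 = 3*0 + 1 = 1.
  i=1: a_1=5, p_1 = 5*3 + 1 = 16, q_1 = 5*1 + 0 = 5.
  i=2: a_2=11, p_2 = 11*16 + 3 = 179, q_2 = 11*5 + 1 = 56.
  i=3: a_3=3, p_3 = 3*179 + 16 = 553, q_3 = 3*56 + 5 = 173.
  i=4: a_4=12, p_4 = 12*553 + 179 = 6815, q_4 = 12*173 + 56 = 2132.

3/1, 16/5, 179/56, 553/173, 6815/2132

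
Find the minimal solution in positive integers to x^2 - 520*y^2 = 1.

(x, y) = (6499, 285)

First expand sqrt(520) as a continued fraction. With x_i = (sqrt(520) + m_i)/d_i and (m_0, d_0) = (0, 1): a_0 = floor(sqrt(520)) = 22, since 22^2 = 484 <= 520 < 529 = 23^2.
Iterate m_{i+1} = d_i*a_i - m_i, d_{i+1} = (520 - m_{i+1}^2)/d_i, a_{i+1} = floor((a_0 + m_{i+1})/d_{i+1}):
  m_1 = 1*22 - 0 = 22, d_1 = (520 - 22^2)/1 = 36/1 = 36, a_1 = floor((22 + 22)/36) = 1.
  m_2 = 36*1 - 22 = 14, d_2 = (520 - 14^2)/36 = 324/36 = 9, a_2 = floor((22 + 14)/9) = 4.
  m_3 = 9*4 - 14 = 22, d_3 = (520 - 22^2)/9 = 36/9 = 4, a_3 = floor((22 + 22)/4) = 11.
  m_4 = 4*11 - 22 = 22, d_4 = (520 - 22^2)/4 = 36/4 = 9, a_4 = floor((22 + 22)/9) = 4.
  m_5 = 9*4 - 22 = 14, d_5 = (520 - 14^2)/9 = 324/9 = 36, a_5 = floor((22 + 14)/36) = 1.
  m_6 = 36*1 - 14 = 22, d_6 = (520 - 22^2)/36 = 36/36 = 1, a_6 = floor((22 + 22)/1) = 44.
  m_7 = 1*44 - 22 = 22, d_7 = (520 - 22^2)/1 = 36/1 = 36: (m_7, d_7) = (m_1, d_1) = (22, 36), so from here the quotients repeat a_1, ..., a_6; the period length is 6.
So sqrt(520) = [22; (1, 4, 11, 4, 1, 44)] with period length k = 6.
k is even, so the fundamental solution of x^2 - 520y^2 = 1 is (p_{k-1}, q_{k-1}) = (p_5, q_5); compute convergents through index 5.
Convergents (p_i = a_i*p_{i-1} + p_{i-2}, q_i = a_i*q_{i-1} + q_{i-2} with p_{-2}=0, p_{-1}=1, q_{-2}=1, q_{-1}=0):
  i=0: a_0=22, p_0 = 22*1 + 0 = 22, q_0 = 22*0 + 1 = 1.
  i=1: a_1=1, p_1 = 1*22 + 1 = 23, q_1 = 1*1 + 0 = 1.
  i=2: a_2=4, p_2 = 4*23 + 22 = 114, q_2 = 4*1 + 1 = 5.
  i=3: a_3=11, p_3 = 11*114 + 23 = 1277, q_3 = 11*5 + 1 = 56.
  i=4: a_4=4, p_4 = 4*1277 + 114 = 5222, q_4 = 4*56 + 5 = 229.
  i=5: a_5=1, p_5 = 1*5222 + 1277 = 6499, q_5 = 1*229 + 56 = 285.
Check: 6499^2 - 520*285^2 = 42237001 - 42237000 = 1, so (x, y) = (6499, 285) solves the equation, and by the theorem it is the least positive solution.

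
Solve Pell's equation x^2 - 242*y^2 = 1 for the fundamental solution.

(x, y) = (19601, 1260)

First expand sqrt(242) as a continued fraction. With x_i = (sqrt(242) + m_i)/d_i and (m_0, d_0) = (0, 1): a_0 = floor(sqrt(242)) = 15, since 15^2 = 225 <= 242 < 256 = 16^2.
Iterate m_{i+1} = d_i*a_i - m_i, d_{i+1} = (242 - m_{i+1}^2)/d_i, a_{i+1} = floor((a_0 + m_{i+1})/d_{i+1}):
  m_1 = 1*15 - 0 = 15, d_1 = (242 - 15^2)/1 = 17/1 = 17, a_1 = floor((15 + 15)/17) = 1.
  m_2 = 17*1 - 15 = 2, d_2 = (242 - 2^2)/17 = 238/17 = 14, a_2 = floor((15 + 2)/14) = 1.
  m_3 = 14*1 - 2 = 12, d_3 = (242 - 12^2)/14 = 98/14 = 7, a_3 = floor((15 + 12)/7) = 3.
  m_4 = 7*3 - 12 = 9, d_4 = (242 - 9^2)/7 = 161/7 = 23, a_4 = floor((15 + 9)/23) = 1.
  m_5 = 23*1 - 9 = 14, d_5 = (242 - 14^2)/23 = 46/23 = 2, a_5 = floor((15 + 14)/2) = 14.
  m_6 = 2*14 - 14 = 14, d_6 = (242 - 14^2)/2 = 46/2 = 23, a_6 = floor((15 + 14)/23) = 1.
  m_7 = 23*1 - 14 = 9, d_7 = (242 - 9^2)/23 = 161/23 = 7, a_7 = floor((15 + 9)/7) = 3.
  m_8 = 7*3 - 9 = 12, d_8 = (242 - 12^2)/7 = 98/7 = 14, a_8 = floor((15 + 12)/14) = 1.
  m_9 = 14*1 - 12 = 2, d_9 = (242 - 2^2)/14 = 238/14 = 17, a_9 = floor((15 + 2)/17) = 1.
  m_10 = 17*1 - 2 = 15, d_10 = (242 - 15^2)/17 = 17/17 = 1, a_10 = floor((15 + 15)/1) = 30.
  m_11 = 1*30 - 15 = 15, d_11 = (242 - 15^2)/1 = 17/1 = 17: (m_11, d_11) = (m_1, d_1) = (15, 17), so from here the quotients repeat a_1, ..., a_10; the period length is 10.
So sqrt(242) = [15; (1, 1, 3, 1, 14, 1, 3, 1, 1, 30)] with period length k = 10.
k is even, so the fundamental solution of x^2 - 242y^2 = 1 is (p_{k-1}, q_{k-1}) = (p_9, q_9); compute convergents through index 9.
Convergents (p_i = a_i*p_{i-1} + p_{i-2}, q_i = a_i*q_{i-1} + q_{i-2} with p_{-2}=0, p_{-1}=1, q_{-2}=1, q_{-1}=0):
  i=0: a_0=15, p_0 = 15*1 + 0 = 15, q_0 = 15*0 + 1 = 1.
  i=1: a_1=1, p_1 = 1*15 + 1 = 16, q_1 = 1*1 + 0 = 1.
  i=2: a_2=1, p_2 = 1*16 + 15 = 31, q_2 = 1*1 + 1 = 2.
  i=3: a_3=3, p_3 = 3*31 + 16 = 109, q_3 = 3*2 + 1 = 7.
  i=4: a_4=1, p_4 = 1*109 + 31 = 140, q_4 = 1*7 + 2 = 9.
  i=5: a_5=14, p_5 = 14*140 + 109 = 2069, q_5 = 14*9 + 7 = 133.
  i=6: a_6=1, p_6 = 1*2069 + 140 = 2209, q_6 = 1*133 + 9 = 142.
  i=7: a_7=3, p_7 = 3*2209 + 2069 = 8696, q_7 = 3*142 + 133 = 559.
  i=8: a_8=1, p_8 = 1*8696 + 2209 = 10905, q_8 = 1*559 + 142 = 701.
  i=9: a_9=1, p_9 = 1*10905 + 8696 = 19601, q_9 = 1*701 + 559 = 1260.
Check: 19601^2 - 242*1260^2 = 384199201 - 384199200 = 1, so (x, y) = (19601, 1260) solves the equation, and by the theorem it is the least positive solution.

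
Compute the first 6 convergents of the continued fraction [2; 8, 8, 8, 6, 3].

2/1, 17/8, 138/65, 1121/528, 6864/3233, 21713/10227

Using the convergent recurrence p_i = a_i*p_{i-1} + p_{i-2}, q_i = a_i*q_{i-1} + q_{i-2} with p_{-2}=0, p_{-1}=1, q_{-2}=1, q_{-1}=0:
  i=0: a_0=2, p_0 = 2*1 + 0 = 2, q_0 = 2*0 + 1 = 1.
  i=1: a_1=8, p_1 = 8*2 + 1 = 17, q_1 = 8*1 + 0 = 8.
  i=2: a_2=8, p_2 = 8*17 + 2 = 138, q_2 = 8*8 + 1 = 65.
  i=3: a_3=8, p_3 = 8*138 + 17 = 1121, q_3 = 8*65 + 8 = 528.
  i=4: a_4=6, p_4 = 6*1121 + 138 = 6864, q_4 = 6*528 + 65 = 3233.
  i=5: a_5=3, p_5 = 3*6864 + 1121 = 21713, q_5 = 3*3233 + 528 = 10227.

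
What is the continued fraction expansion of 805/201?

Run the Euclidean algorithm on 805 and 201; the successive quotients are the partial quotients a_0, a_1, ... (each step inverts the fractional part left over by the previous one):
  805 = 4*201 + 1, so a_0 = 4.
  201 = 201*1 + 0, so a_1 = 201.
The remainder reaches 0 after 2 divisions, so the expansion has 2 partial quotients, read off in order.

[4; 201]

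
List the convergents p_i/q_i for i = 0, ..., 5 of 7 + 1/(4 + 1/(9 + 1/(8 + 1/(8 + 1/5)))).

7/1, 29/4, 268/37, 2173/300, 17652/2437, 90433/12485

Using the convergent recurrence p_i = a_i*p_{i-1} + p_{i-2}, q_i = a_i*q_{i-1} + q_{i-2} with p_{-2}=0, p_{-1}=1, q_{-2}=1, q_{-1}=0:
  i=0: a_0=7, p_0 = 7*1 + 0 = 7, q_0 = 7*0 + 1 = 1.
  i=1: a_1=4, p_1 = 4*7 + 1 = 29, q_1 = 4*1 + 0 = 4.
  i=2: a_2=9, p_2 = 9*29 + 7 = 268, q_2 = 9*4 + 1 = 37.
  i=3: a_3=8, p_3 = 8*268 + 29 = 2173, q_3 = 8*37 + 4 = 300.
  i=4: a_4=8, p_4 = 8*2173 + 268 = 17652, q_4 = 8*300 + 37 = 2437.
  i=5: a_5=5, p_5 = 5*17652 + 2173 = 90433, q_5 = 5*2437 + 300 = 12485.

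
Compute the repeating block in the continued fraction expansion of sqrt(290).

[17; (34)]

Write x_i = (sqrt(290) + m_i)/d_i with (m_0, d_0) = (0, 1). a_0 = floor(sqrt(290)) = 17, since 17^2 = 289 <= 290 < 324 = 18^2.
Iterate m_{i+1} = d_i*a_i - m_i, d_{i+1} = (290 - m_{i+1}^2)/d_i, a_{i+1} = floor((a_0 + m_{i+1})/d_{i+1}):
  m_1 = 1*17 - 0 = 17, d_1 = (290 - 17^2)/1 = 1/1 = 1, a_1 = floor((17 + 17)/1) = 34.
  m_2 = 1*34 - 17 = 17, d_2 = (290 - 17^2)/1 = 1/1 = 1: (m_2, d_2) = (m_1, d_1) = (17, 1), so from here the quotient a_1 repeats; the period length is 1.
Hence the expansion of sqrt(290) is a_0 = 17 followed by the repeating block 34 (period 1).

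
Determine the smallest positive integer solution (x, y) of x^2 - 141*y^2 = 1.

First expand sqrt(141) as a continued fraction. With x_i = (sqrt(141) + m_i)/d_i and (m_0, d_0) = (0, 1): a_0 = floor(sqrt(141)) = 11, since 11^2 = 121 <= 141 < 144 = 12^2.
Iterate m_{i+1} = d_i*a_i - m_i, d_{i+1} = (141 - m_{i+1}^2)/d_i, a_{i+1} = floor((a_0 + m_{i+1})/d_{i+1}):
  m_1 = 1*11 - 0 = 11, d_1 = (141 - 11^2)/1 = 20/1 = 20, a_1 = floor((11 + 11)/20) = 1.
  m_2 = 20*1 - 11 = 9, d_2 = (141 - 9^2)/20 = 60/20 = 3, a_2 = floor((11 + 9)/3) = 6.
  m_3 = 3*6 - 9 = 9, d_3 = (141 - 9^2)/3 = 60/3 = 20, a_3 = floor((11 + 9)/20) = 1.
  m_4 = 20*1 - 9 = 11, d_4 = (141 - 11^2)/20 = 20/20 = 1, a_4 = floor((11 + 11)/1) = 22.
  m_5 = 1*22 - 11 = 11, d_5 = (141 - 11^2)/1 = 20/1 = 20: (m_5, d_5) = (m_1, d_1) = (11, 20), so from here the quotients repeat a_1, ..., a_4; the period length is 4.
So sqrt(141) = [11; (1, 6, 1, 22)] with period length k = 4.
k is even, so the fundamental solution of x^2 - 141y^2 = 1 is (p_{k-1}, q_{k-1}) = (p_3, q_3); compute convergents through index 3.
Convergents (p_i = a_i*p_{i-1} + p_{i-2}, q_i = a_i*q_{i-1} + q_{i-2} with p_{-2}=0, p_{-1}=1, q_{-2}=1, q_{-1}=0):
  i=0: a_0=11, p_0 = 11*1 + 0 = 11, q_0 = 11*0 + 1 = 1.
  i=1: a_1=1, p_1 = 1*11 + 1 = 12, q_1 = 1*1 + 0 = 1.
  i=2: a_2=6, p_2 = 6*12 + 11 = 83, q_2 = 6*1 + 1 = 7.
  i=3: a_3=1, p_3 = 1*83 + 12 = 95, q_3 = 1*7 + 1 = 8.
Check: 95^2 - 141*8^2 = 9025 - 9024 = 1, so (x, y) = (95, 8) solves the equation, and by the theorem it is the least positive solution.

(x, y) = (95, 8)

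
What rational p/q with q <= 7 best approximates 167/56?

3/1

Expand x = 167/56 as a continued fraction with the Euclidean algorithm:
  167 = 2*56 + 55, so a_0 = 2.
  56 = 1*55 + 1, so a_1 = 1.
  55 = 55*1 + 0, so a_2 = 55.
so x = [2; 1, 55].
Convergents (p_i = a_i*p_{i-1} + p_{i-2}, q_i = a_i*q_{i-1} + q_{i-2} with p_{-2}=0, p_{-1}=1, q_{-2}=1, q_{-1}=0), until the denominator exceeds 7:
  i=0: a_0=2, p_0 = 2*1 + 0 = 2, q_0 = 2*0 + 1 = 1.
  i=1: a_1=1, p_1 = 1*2 + 1 = 3, q_1 = 1*1 + 0 = 1.
  i=2: a_2=55, p_2 = 55*3 + 2 = 167, q_2 = 55*1 + 1 = 56.
q_2 = 56 > 7, so the last convergent with denominator <= 7 is p_1/q_1 = 3/1.
The closest fraction with denominator <= 7 is either p_1/q_1 or the intermediate fraction (k*p_1 + p_0)/(k*q_1 + q_0) with the largest k >= 1 whose denominator stays <= 7; these approach x as k grows, and every other convergent or intermediate fraction in range is farther away.
Largest k: floor((7 - q_0)/q_1) = floor((7 - 1)/1) = 6.
That gives (6*3 + 2)/(6*1 + 1) = 20/7.
Compare the errors: |x - 3/1| = |167*1 - 3*56|/(56*1) = 1/56, and |x - 20/7| = |167*7 - 20*56|/(56*7) = 49/392.
Cross-multiplying, 1*392 = 392 < 2744 = 49*56, so 1/56 is smaller: the convergent 3/1 is closer to x than 20/7.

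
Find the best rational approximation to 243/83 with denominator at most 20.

Expand x = 243/83 as a continued fraction with the Euclidean algorithm:
  243 = 2*83 + 77, so a_0 = 2.
  83 = 1*77 + 6, so a_1 = 1.
  77 = 12*6 + 5, so a_2 = 12.
  6 = 1*5 + 1, so a_3 = 1.
  5 = 5*1 + 0, so a_4 = 5.
so x = [2; 1, 12, 1, 5].
Convergents (p_i = a_i*p_{i-1} + p_{i-2}, q_i = a_i*q_{i-1} + q_{i-2} with p_{-2}=0, p_{-1}=1, q_{-2}=1, q_{-1}=0), until the denominator exceeds 20:
  i=0: a_0=2, p_0 = 2*1 + 0 = 2, q_0 = 2*0 + 1 = 1.
  i=1: a_1=1, p_1 = 1*2 + 1 = 3, q_1 = 1*1 + 0 = 1.
  i=2: a_2=12, p_2 = 12*3 + 2 = 38, q_2 = 12*1 + 1 = 13.
  i=3: a_3=1, p_3 = 1*38 + 3 = 41, q_3 = 1*13 + 1 = 14.
  i=4: a_4=5, p_4 = 5*41 + 38 = 243, q_4 = 5*14 + 13 = 83.
q_4 = 83 > 20, so the last convergent with denominator <= 20 is p_3/q_3 = 41/14.
The closest fraction with denominator <= 20 is either p_3/q_3 or the intermediate fraction (k*p_3 + p_2)/(k*q_3 + q_2) with the largest k >= 1 whose denominator stays <= 20; these approach x as k grows, and every other convergent or intermediate fraction in range is farther away.
Largest k: floor((20 - q_2)/q_3) = floor((20 - 13)/14) = 0.
Since k = 0, no intermediate fraction beyond p_3/q_3 has denominator <= 20, so the convergent 41/14 is the closest (its error is |243*14 - 41*83|/(83*14) = 1/1162).

41/14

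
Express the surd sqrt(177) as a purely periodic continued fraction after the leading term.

Write x_i = (sqrt(177) + m_i)/d_i with (m_0, d_0) = (0, 1). a_0 = floor(sqrt(177)) = 13, since 13^2 = 169 <= 177 < 196 = 14^2.
Iterate m_{i+1} = d_i*a_i - m_i, d_{i+1} = (177 - m_{i+1}^2)/d_i, a_{i+1} = floor((a_0 + m_{i+1})/d_{i+1}):
  m_1 = 1*13 - 0 = 13, d_1 = (177 - 13^2)/1 = 8/1 = 8, a_1 = floor((13 + 13)/8) = 3.
  m_2 = 8*3 - 13 = 11, d_2 = (177 - 11^2)/8 = 56/8 = 7, a_2 = floor((13 + 11)/7) = 3.
  m_3 = 7*3 - 11 = 10, d_3 = (177 - 10^2)/7 = 77/7 = 11, a_3 = floor((13 + 10)/11) = 2.
  m_4 = 11*2 - 10 = 12, d_4 = (177 - 12^2)/11 = 33/11 = 3, a_4 = floor((13 + 12)/3) = 8.
  m_5 = 3*8 - 12 = 12, d_5 = (177 - 12^2)/3 = 33/3 = 11, a_5 = floor((13 + 12)/11) = 2.
  m_6 = 11*2 - 12 = 10, d_6 = (177 - 10^2)/11 = 77/11 = 7, a_6 = floor((13 + 10)/7) = 3.
  m_7 = 7*3 - 10 = 11, d_7 = (177 - 11^2)/7 = 56/7 = 8, a_7 = floor((13 + 11)/8) = 3.
  m_8 = 8*3 - 11 = 13, d_8 = (177 - 13^2)/8 = 8/8 = 1, a_8 = floor((13 + 13)/1) = 26.
  m_9 = 1*26 - 13 = 13, d_9 = (177 - 13^2)/1 = 8/1 = 8: (m_9, d_9) = (m_1, d_1) = (13, 8), so from here the quotients repeat a_1, ..., a_8; the period length is 8.
Hence the expansion of sqrt(177) is a_0 = 13 followed by the repeating block 3, 3, 2, 8, 2, 3, 3, 26 (period 8).

[13; (3, 3, 2, 8, 2, 3, 3, 26)]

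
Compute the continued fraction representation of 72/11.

[6; 1, 1, 5]

Run the Euclidean algorithm on 72 and 11; the successive quotients are the partial quotients a_0, a_1, ... (each step inverts the fractional part left over by the previous one):
  72 = 6*11 + 6, so a_0 = 6.
  11 = 1*6 + 5, so a_1 = 1.
  6 = 1*5 + 1, so a_2 = 1.
  5 = 5*1 + 0, so a_3 = 5.
The remainder reaches 0 after 4 divisions, so the expansion has 4 partial quotients, read off in order.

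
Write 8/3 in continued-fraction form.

[2; 1, 2]

Run the Euclidean algorithm on 8 and 3; the successive quotients are the partial quotients a_0, a_1, ... (each step inverts the fractional part left over by the previous one):
  8 = 2*3 + 2, so a_0 = 2.
  3 = 1*2 + 1, so a_1 = 1.
  2 = 2*1 + 0, so a_2 = 2.
The remainder reaches 0 after 3 divisions, so the expansion has 3 partial quotients, read off in order.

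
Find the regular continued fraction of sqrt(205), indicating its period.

Write x_i = (sqrt(205) + m_i)/d_i with (m_0, d_0) = (0, 1). a_0 = floor(sqrt(205)) = 14, since 14^2 = 196 <= 205 < 225 = 15^2.
Iterate m_{i+1} = d_i*a_i - m_i, d_{i+1} = (205 - m_{i+1}^2)/d_i, a_{i+1} = floor((a_0 + m_{i+1})/d_{i+1}):
  m_1 = 1*14 - 0 = 14, d_1 = (205 - 14^2)/1 = 9/1 = 9, a_1 = floor((14 + 14)/9) = 3.
  m_2 = 9*3 - 14 = 13, d_2 = (205 - 13^2)/9 = 36/9 = 4, a_2 = floor((14 + 13)/4) = 6.
  m_3 = 4*6 - 13 = 11, d_3 = (205 - 11^2)/4 = 84/4 = 21, a_3 = floor((14 + 11)/21) = 1.
  m_4 = 21*1 - 11 = 10, d_4 = (205 - 10^2)/21 = 105/21 = 5, a_4 = floor((14 + 10)/5) = 4.
  m_5 = 5*4 - 10 = 10, d_5 = (205 - 10^2)/5 = 105/5 = 21, a_5 = floor((14 + 10)/21) = 1.
  m_6 = 21*1 - 10 = 11, d_6 = (205 - 11^2)/21 = 84/21 = 4, a_6 = floor((14 + 11)/4) = 6.
  m_7 = 4*6 - 11 = 13, d_7 = (205 - 13^2)/4 = 36/4 = 9, a_7 = floor((14 + 13)/9) = 3.
  m_8 = 9*3 - 13 = 14, d_8 = (205 - 14^2)/9 = 9/9 = 1, a_8 = floor((14 + 14)/1) = 28.
  m_9 = 1*28 - 14 = 14, d_9 = (205 - 14^2)/1 = 9/1 = 9: (m_9, d_9) = (m_1, d_1) = (14, 9), so from here the quotients repeat a_1, ..., a_8; the period length is 8.
Hence the expansion of sqrt(205) is a_0 = 14 followed by the repeating block 3, 6, 1, 4, 1, 6, 3, 28 (period 8).

[14; (3, 6, 1, 4, 1, 6, 3, 28)]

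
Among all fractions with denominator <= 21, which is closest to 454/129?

74/21

Expand x = 454/129 as a continued fraction with the Euclidean algorithm:
  454 = 3*129 + 67, so a_0 = 3.
  129 = 1*67 + 62, so a_1 = 1.
  67 = 1*62 + 5, so a_2 = 1.
  62 = 12*5 + 2, so a_3 = 12.
  5 = 2*2 + 1, so a_4 = 2.
  2 = 2*1 + 0, so a_5 = 2.
so x = [3; 1, 1, 12, 2, 2].
Convergents (p_i = a_i*p_{i-1} + p_{i-2}, q_i = a_i*q_{i-1} + q_{i-2} with p_{-2}=0, p_{-1}=1, q_{-2}=1, q_{-1}=0), until the denominator exceeds 21:
  i=0: a_0=3, p_0 = 3*1 + 0 = 3, q_0 = 3*0 + 1 = 1.
  i=1: a_1=1, p_1 = 1*3 + 1 = 4, q_1 = 1*1 + 0 = 1.
  i=2: a_2=1, p_2 = 1*4 + 3 = 7, q_2 = 1*1 + 1 = 2.
  i=3: a_3=12, p_3 = 12*7 + 4 = 88, q_3 = 12*2 + 1 = 25.
q_3 = 25 > 21, so the last convergent with denominator <= 21 is p_2/q_2 = 7/2.
The closest fraction with denominator <= 21 is either p_2/q_2 or the intermediate fraction (k*p_2 + p_1)/(k*q_2 + q_1) with the largest k >= 1 whose denominator stays <= 21; these approach x as k grows, and every other convergent or intermediate fraction in range is farther away.
Largest k: floor((21 - q_1)/q_2) = floor((21 - 1)/2) = 10.
That gives (10*7 + 4)/(10*2 + 1) = 74/21.
Compare the errors: |x - 7/2| = |454*2 - 7*129|/(129*2) = 5/258, and |x - 74/21| = |454*21 - 74*129|/(129*21) = 12/2709.
Cross-multiplying, 12*258 = 3096 < 13545 = 5*2709, so 12/2709 is smaller: the intermediate fraction 74/21 is closer to x than 7/2.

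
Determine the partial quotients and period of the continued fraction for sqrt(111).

Write x_i = (sqrt(111) + m_i)/d_i with (m_0, d_0) = (0, 1). a_0 = floor(sqrt(111)) = 10, since 10^2 = 100 <= 111 < 121 = 11^2.
Iterate m_{i+1} = d_i*a_i - m_i, d_{i+1} = (111 - m_{i+1}^2)/d_i, a_{i+1} = floor((a_0 + m_{i+1})/d_{i+1}):
  m_1 = 1*10 - 0 = 10, d_1 = (111 - 10^2)/1 = 11/1 = 11, a_1 = floor((10 + 10)/11) = 1.
  m_2 = 11*1 - 10 = 1, d_2 = (111 - 1^2)/11 = 110/11 = 10, a_2 = floor((10 + 1)/10) = 1.
  m_3 = 10*1 - 1 = 9, d_3 = (111 - 9^2)/10 = 30/10 = 3, a_3 = floor((10 + 9)/3) = 6.
  m_4 = 3*6 - 9 = 9, d_4 = (111 - 9^2)/3 = 30/3 = 10, a_4 = floor((10 + 9)/10) = 1.
  m_5 = 10*1 - 9 = 1, d_5 = (111 - 1^2)/10 = 110/10 = 11, a_5 = floor((10 + 1)/11) = 1.
  m_6 = 11*1 - 1 = 10, d_6 = (111 - 10^2)/11 = 11/11 = 1, a_6 = floor((10 + 10)/1) = 20.
  m_7 = 1*20 - 10 = 10, d_7 = (111 - 10^2)/1 = 11/1 = 11: (m_7, d_7) = (m_1, d_1) = (10, 11), so from here the quotients repeat a_1, ..., a_6; the period length is 6.
Hence the expansion of sqrt(111) is a_0 = 10 followed by the repeating block 1, 1, 6, 1, 1, 20 (period 6).

[10; (1, 1, 6, 1, 1, 20)]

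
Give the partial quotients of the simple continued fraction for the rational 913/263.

Run the Euclidean algorithm on 913 and 263; the successive quotients are the partial quotients a_0, a_1, ... (each step inverts the fractional part left over by the previous one):
  913 = 3*263 + 124, so a_0 = 3.
  263 = 2*124 + 15, so a_1 = 2.
  124 = 8*15 + 4, so a_2 = 8.
  15 = 3*4 + 3, so a_3 = 3.
  4 = 1*3 + 1, so a_4 = 1.
  3 = 3*1 + 0, so a_5 = 3.
The remainder reaches 0 after 6 divisions, so the expansion has 6 partial quotients, read off in order.

[3; 2, 8, 3, 1, 3]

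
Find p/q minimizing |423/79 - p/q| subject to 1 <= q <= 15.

Expand x = 423/79 as a continued fraction with the Euclidean algorithm:
  423 = 5*79 + 28, so a_0 = 5.
  79 = 2*28 + 23, so a_1 = 2.
  28 = 1*23 + 5, so a_2 = 1.
  23 = 4*5 + 3, so a_3 = 4.
  5 = 1*3 + 2, so a_4 = 1.
  3 = 1*2 + 1, so a_5 = 1.
  2 = 2*1 + 0, so a_6 = 2.
so x = [5; 2, 1, 4, 1, 1, 2].
Convergents (p_i = a_i*p_{i-1} + p_{i-2}, q_i = a_i*q_{i-1} + q_{i-2} with p_{-2}=0, p_{-1}=1, q_{-2}=1, q_{-1}=0), until the denominator exceeds 15:
  i=0: a_0=5, p_0 = 5*1 + 0 = 5, q_0 = 5*0 + 1 = 1.
  i=1: a_1=2, p_1 = 2*5 + 1 = 11, q_1 = 2*1 + 0 = 2.
  i=2: a_2=1, p_2 = 1*11 + 5 = 16, q_2 = 1*2 + 1 = 3.
  i=3: a_3=4, p_3 = 4*16 + 11 = 75, q_3 = 4*3 + 2 = 14.
  i=4: a_4=1, p_4 = 1*75 + 16 = 91, q_4 = 1*14 + 3 = 17.
q_4 = 17 > 15, so the last convergent with denominator <= 15 is p_3/q_3 = 75/14.
The closest fraction with denominator <= 15 is either p_3/q_3 or the intermediate fraction (k*p_3 + p_2)/(k*q_3 + q_2) with the largest k >= 1 whose denominator stays <= 15; these approach x as k grows, and every other convergent or intermediate fraction in range is farther away.
Largest k: floor((15 - q_2)/q_3) = floor((15 - 3)/14) = 0.
Since k = 0, no intermediate fraction beyond p_3/q_3 has denominator <= 15, so the convergent 75/14 is the closest (its error is |423*14 - 75*79|/(79*14) = 3/1106).

75/14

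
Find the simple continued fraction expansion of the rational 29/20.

Run the Euclidean algorithm on 29 and 20; the successive quotients are the partial quotients a_0, a_1, ... (each step inverts the fractional part left over by the previous one):
  29 = 1*20 + 9, so a_0 = 1.
  20 = 2*9 + 2, so a_1 = 2.
  9 = 4*2 + 1, so a_2 = 4.
  2 = 2*1 + 0, so a_3 = 2.
The remainder reaches 0 after 4 divisions, so the expansion has 4 partial quotients, read off in order.

[1; 2, 4, 2]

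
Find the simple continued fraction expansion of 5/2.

Run the Euclidean algorithm on 5 and 2; the successive quotients are the partial quotients a_0, a_1, ... (each step inverts the fractional part left over by the previous one):
  5 = 2*2 + 1, so a_0 = 2.
  2 = 2*1 + 0, so a_1 = 2.
The remainder reaches 0 after 2 divisions, so the expansion has 2 partial quotients, read off in order.

[2; 2]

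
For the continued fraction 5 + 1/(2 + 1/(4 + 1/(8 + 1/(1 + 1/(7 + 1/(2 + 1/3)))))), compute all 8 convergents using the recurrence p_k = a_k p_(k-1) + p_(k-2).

5/1, 11/2, 49/9, 403/74, 452/83, 3567/655, 7586/1393, 26325/4834

Using the convergent recurrence p_i = a_i*p_{i-1} + p_{i-2}, q_i = a_i*q_{i-1} + q_{i-2} with p_{-2}=0, p_{-1}=1, q_{-2}=1, q_{-1}=0:
  i=0: a_0=5, p_0 = 5*1 + 0 = 5, q_0 = 5*0 + 1 = 1.
  i=1: a_1=2, p_1 = 2*5 + 1 = 11, q_1 = 2*1 + 0 = 2.
  i=2: a_2=4, p_2 = 4*11 + 5 = 49, q_2 = 4*2 + 1 = 9.
  i=3: a_3=8, p_3 = 8*49 + 11 = 403, q_3 = 8*9 + 2 = 74.
  i=4: a_4=1, p_4 = 1*403 + 49 = 452, q_4 = 1*74 + 9 = 83.
  i=5: a_5=7, p_5 = 7*452 + 403 = 3567, q_5 = 7*83 + 74 = 655.
  i=6: a_6=2, p_6 = 2*3567 + 452 = 7586, q_6 = 2*655 + 83 = 1393.
  i=7: a_7=3, p_7 = 3*7586 + 3567 = 26325, q_7 = 3*1393 + 655 = 4834.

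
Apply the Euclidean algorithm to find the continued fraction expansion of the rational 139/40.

[3; 2, 9, 2]

Run the Euclidean algorithm on 139 and 40; the successive quotients are the partial quotients a_0, a_1, ... (each step inverts the fractional part left over by the previous one):
  139 = 3*40 + 19, so a_0 = 3.
  40 = 2*19 + 2, so a_1 = 2.
  19 = 9*2 + 1, so a_2 = 9.
  2 = 2*1 + 0, so a_3 = 2.
The remainder reaches 0 after 4 divisions, so the expansion has 4 partial quotients, read off in order.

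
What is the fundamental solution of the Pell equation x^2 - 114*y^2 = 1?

(x, y) = (1025, 96)

First expand sqrt(114) as a continued fraction. With x_i = (sqrt(114) + m_i)/d_i and (m_0, d_0) = (0, 1): a_0 = floor(sqrt(114)) = 10, since 10^2 = 100 <= 114 < 121 = 11^2.
Iterate m_{i+1} = d_i*a_i - m_i, d_{i+1} = (114 - m_{i+1}^2)/d_i, a_{i+1} = floor((a_0 + m_{i+1})/d_{i+1}):
  m_1 = 1*10 - 0 = 10, d_1 = (114 - 10^2)/1 = 14/1 = 14, a_1 = floor((10 + 10)/14) = 1.
  m_2 = 14*1 - 10 = 4, d_2 = (114 - 4^2)/14 = 98/14 = 7, a_2 = floor((10 + 4)/7) = 2.
  m_3 = 7*2 - 4 = 10, d_3 = (114 - 10^2)/7 = 14/7 = 2, a_3 = floor((10 + 10)/2) = 10.
  m_4 = 2*10 - 10 = 10, d_4 = (114 - 10^2)/2 = 14/2 = 7, a_4 = floor((10 + 10)/7) = 2.
  m_5 = 7*2 - 10 = 4, d_5 = (114 - 4^2)/7 = 98/7 = 14, a_5 = floor((10 + 4)/14) = 1.
  m_6 = 14*1 - 4 = 10, d_6 = (114 - 10^2)/14 = 14/14 = 1, a_6 = floor((10 + 10)/1) = 20.
  m_7 = 1*20 - 10 = 10, d_7 = (114 - 10^2)/1 = 14/1 = 14: (m_7, d_7) = (m_1, d_1) = (10, 14), so from here the quotients repeat a_1, ..., a_6; the period length is 6.
So sqrt(114) = [10; (1, 2, 10, 2, 1, 20)] with period length k = 6.
k is even, so the fundamental solution of x^2 - 114y^2 = 1 is (p_{k-1}, q_{k-1}) = (p_5, q_5); compute convergents through index 5.
Convergents (p_i = a_i*p_{i-1} + p_{i-2}, q_i = a_i*q_{i-1} + q_{i-2} with p_{-2}=0, p_{-1}=1, q_{-2}=1, q_{-1}=0):
  i=0: a_0=10, p_0 = 10*1 + 0 = 10, q_0 = 10*0 + 1 = 1.
  i=1: a_1=1, p_1 = 1*10 + 1 = 11, q_1 = 1*1 + 0 = 1.
  i=2: a_2=2, p_2 = 2*11 + 10 = 32, q_2 = 2*1 + 1 = 3.
  i=3: a_3=10, p_3 = 10*32 + 11 = 331, q_3 = 10*3 + 1 = 31.
  i=4: a_4=2, p_4 = 2*331 + 32 = 694, q_4 = 2*31 + 3 = 65.
  i=5: a_5=1, p_5 = 1*694 + 331 = 1025, q_5 = 1*65 + 31 = 96.
Check: 1025^2 - 114*96^2 = 1050625 - 1050624 = 1, so (x, y) = (1025, 96) solves the equation, and by the theorem it is the least positive solution.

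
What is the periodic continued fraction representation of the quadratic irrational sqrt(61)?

[7; (1, 4, 3, 1, 2, 2, 1, 3, 4, 1, 14)]

Write x_i = (sqrt(61) + m_i)/d_i with (m_0, d_0) = (0, 1). a_0 = floor(sqrt(61)) = 7, since 7^2 = 49 <= 61 < 64 = 8^2.
Iterate m_{i+1} = d_i*a_i - m_i, d_{i+1} = (61 - m_{i+1}^2)/d_i, a_{i+1} = floor((a_0 + m_{i+1})/d_{i+1}):
  m_1 = 1*7 - 0 = 7, d_1 = (61 - 7^2)/1 = 12/1 = 12, a_1 = floor((7 + 7)/12) = 1.
  m_2 = 12*1 - 7 = 5, d_2 = (61 - 5^2)/12 = 36/12 = 3, a_2 = floor((7 + 5)/3) = 4.
  m_3 = 3*4 - 5 = 7, d_3 = (61 - 7^2)/3 = 12/3 = 4, a_3 = floor((7 + 7)/4) = 3.
  m_4 = 4*3 - 7 = 5, d_4 = (61 - 5^2)/4 = 36/4 = 9, a_4 = floor((7 + 5)/9) = 1.
  m_5 = 9*1 - 5 = 4, d_5 = (61 - 4^2)/9 = 45/9 = 5, a_5 = floor((7 + 4)/5) = 2.
  m_6 = 5*2 - 4 = 6, d_6 = (61 - 6^2)/5 = 25/5 = 5, a_6 = floor((7 + 6)/5) = 2.
  m_7 = 5*2 - 6 = 4, d_7 = (61 - 4^2)/5 = 45/5 = 9, a_7 = floor((7 + 4)/9) = 1.
  m_8 = 9*1 - 4 = 5, d_8 = (61 - 5^2)/9 = 36/9 = 4, a_8 = floor((7 + 5)/4) = 3.
  m_9 = 4*3 - 5 = 7, d_9 = (61 - 7^2)/4 = 12/4 = 3, a_9 = floor((7 + 7)/3) = 4.
  m_10 = 3*4 - 7 = 5, d_10 = (61 - 5^2)/3 = 36/3 = 12, a_10 = floor((7 + 5)/12) = 1.
  m_11 = 12*1 - 5 = 7, d_11 = (61 - 7^2)/12 = 12/12 = 1, a_11 = floor((7 + 7)/1) = 14.
  m_12 = 1*14 - 7 = 7, d_12 = (61 - 7^2)/1 = 12/1 = 12: (m_12, d_12) = (m_1, d_1) = (7, 12), so from here the quotients repeat a_1, ..., a_11; the period length is 11.
Hence the expansion of sqrt(61) is a_0 = 7 followed by the repeating block 1, 4, 3, 1, 2, 2, 1, 3, 4, 1, 14 (period 11).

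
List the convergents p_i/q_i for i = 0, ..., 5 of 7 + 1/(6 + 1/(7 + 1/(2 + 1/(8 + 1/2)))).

7/1, 43/6, 308/43, 659/92, 5580/779, 11819/1650

Using the convergent recurrence p_i = a_i*p_{i-1} + p_{i-2}, q_i = a_i*q_{i-1} + q_{i-2} with p_{-2}=0, p_{-1}=1, q_{-2}=1, q_{-1}=0:
  i=0: a_0=7, p_0 = 7*1 + 0 = 7, q_0 = 7*0 + 1 = 1.
  i=1: a_1=6, p_1 = 6*7 + 1 = 43, q_1 = 6*1 + 0 = 6.
  i=2: a_2=7, p_2 = 7*43 + 7 = 308, q_2 = 7*6 + 1 = 43.
  i=3: a_3=2, p_3 = 2*308 + 43 = 659, q_3 = 2*43 + 6 = 92.
  i=4: a_4=8, p_4 = 8*659 + 308 = 5580, q_4 = 8*92 + 43 = 779.
  i=5: a_5=2, p_5 = 2*5580 + 659 = 11819, q_5 = 2*779 + 92 = 1650.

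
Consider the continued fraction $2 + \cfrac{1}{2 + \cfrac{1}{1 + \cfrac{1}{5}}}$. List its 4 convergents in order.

2/1, 5/2, 7/3, 40/17

Using the convergent recurrence p_i = a_i*p_{i-1} + p_{i-2}, q_i = a_i*q_{i-1} + q_{i-2} with p_{-2}=0, p_{-1}=1, q_{-2}=1, q_{-1}=0:
  i=0: a_0=2, p_0 = 2*1 + 0 = 2, q_0 = 2*0 + 1 = 1.
  i=1: a_1=2, p_1 = 2*2 + 1 = 5, q_1 = 2*1 + 0 = 2.
  i=2: a_2=1, p_2 = 1*5 + 2 = 7, q_2 = 1*2 + 1 = 3.
  i=3: a_3=5, p_3 = 5*7 + 5 = 40, q_3 = 5*3 + 2 = 17.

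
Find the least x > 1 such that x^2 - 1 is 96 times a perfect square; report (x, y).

(x, y) = (49, 5)

First expand sqrt(96) as a continued fraction. With x_i = (sqrt(96) + m_i)/d_i and (m_0, d_0) = (0, 1): a_0 = floor(sqrt(96)) = 9, since 9^2 = 81 <= 96 < 100 = 10^2.
Iterate m_{i+1} = d_i*a_i - m_i, d_{i+1} = (96 - m_{i+1}^2)/d_i, a_{i+1} = floor((a_0 + m_{i+1})/d_{i+1}):
  m_1 = 1*9 - 0 = 9, d_1 = (96 - 9^2)/1 = 15/1 = 15, a_1 = floor((9 + 9)/15) = 1.
  m_2 = 15*1 - 9 = 6, d_2 = (96 - 6^2)/15 = 60/15 = 4, a_2 = floor((9 + 6)/4) = 3.
  m_3 = 4*3 - 6 = 6, d_3 = (96 - 6^2)/4 = 60/4 = 15, a_3 = floor((9 + 6)/15) = 1.
  m_4 = 15*1 - 6 = 9, d_4 = (96 - 9^2)/15 = 15/15 = 1, a_4 = floor((9 + 9)/1) = 18.
  m_5 = 1*18 - 9 = 9, d_5 = (96 - 9^2)/1 = 15/1 = 15: (m_5, d_5) = (m_1, d_1) = (9, 15), so from here the quotients repeat a_1, ..., a_4; the period length is 4.
So sqrt(96) = [9; (1, 3, 1, 18)] with period length k = 4.
k is even, so the fundamental solution of x^2 - 96y^2 = 1 is (p_{k-1}, q_{k-1}) = (p_3, q_3); compute convergents through index 3.
Convergents (p_i = a_i*p_{i-1} + p_{i-2}, q_i = a_i*q_{i-1} + q_{i-2} with p_{-2}=0, p_{-1}=1, q_{-2}=1, q_{-1}=0):
  i=0: a_0=9, p_0 = 9*1 + 0 = 9, q_0 = 9*0 + 1 = 1.
  i=1: a_1=1, p_1 = 1*9 + 1 = 10, q_1 = 1*1 + 0 = 1.
  i=2: a_2=3, p_2 = 3*10 + 9 = 39, q_2 = 3*1 + 1 = 4.
  i=3: a_3=1, p_3 = 1*39 + 10 = 49, q_3 = 1*4 + 1 = 5.
Check: 49^2 - 96*5^2 = 2401 - 2400 = 1, so (x, y) = (49, 5) solves the equation, and by the theorem it is the least positive solution.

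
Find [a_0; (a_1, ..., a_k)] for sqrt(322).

[17; (1, 16, 1, 34)]

Write x_i = (sqrt(322) + m_i)/d_i with (m_0, d_0) = (0, 1). a_0 = floor(sqrt(322)) = 17, since 17^2 = 289 <= 322 < 324 = 18^2.
Iterate m_{i+1} = d_i*a_i - m_i, d_{i+1} = (322 - m_{i+1}^2)/d_i, a_{i+1} = floor((a_0 + m_{i+1})/d_{i+1}):
  m_1 = 1*17 - 0 = 17, d_1 = (322 - 17^2)/1 = 33/1 = 33, a_1 = floor((17 + 17)/33) = 1.
  m_2 = 33*1 - 17 = 16, d_2 = (322 - 16^2)/33 = 66/33 = 2, a_2 = floor((17 + 16)/2) = 16.
  m_3 = 2*16 - 16 = 16, d_3 = (322 - 16^2)/2 = 66/2 = 33, a_3 = floor((17 + 16)/33) = 1.
  m_4 = 33*1 - 16 = 17, d_4 = (322 - 17^2)/33 = 33/33 = 1, a_4 = floor((17 + 17)/1) = 34.
  m_5 = 1*34 - 17 = 17, d_5 = (322 - 17^2)/1 = 33/1 = 33: (m_5, d_5) = (m_1, d_1) = (17, 33), so from here the quotients repeat a_1, ..., a_4; the period length is 4.
Hence the expansion of sqrt(322) is a_0 = 17 followed by the repeating block 1, 16, 1, 34 (period 4).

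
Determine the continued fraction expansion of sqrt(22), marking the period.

Write x_i = (sqrt(22) + m_i)/d_i with (m_0, d_0) = (0, 1). a_0 = floor(sqrt(22)) = 4, since 4^2 = 16 <= 22 < 25 = 5^2.
Iterate m_{i+1} = d_i*a_i - m_i, d_{i+1} = (22 - m_{i+1}^2)/d_i, a_{i+1} = floor((a_0 + m_{i+1})/d_{i+1}):
  m_1 = 1*4 - 0 = 4, d_1 = (22 - 4^2)/1 = 6/1 = 6, a_1 = floor((4 + 4)/6) = 1.
  m_2 = 6*1 - 4 = 2, d_2 = (22 - 2^2)/6 = 18/6 = 3, a_2 = floor((4 + 2)/3) = 2.
  m_3 = 3*2 - 2 = 4, d_3 = (22 - 4^2)/3 = 6/3 = 2, a_3 = floor((4 + 4)/2) = 4.
  m_4 = 2*4 - 4 = 4, d_4 = (22 - 4^2)/2 = 6/2 = 3, a_4 = floor((4 + 4)/3) = 2.
  m_5 = 3*2 - 4 = 2, d_5 = (22 - 2^2)/3 = 18/3 = 6, a_5 = floor((4 + 2)/6) = 1.
  m_6 = 6*1 - 2 = 4, d_6 = (22 - 4^2)/6 = 6/6 = 1, a_6 = floor((4 + 4)/1) = 8.
  m_7 = 1*8 - 4 = 4, d_7 = (22 - 4^2)/1 = 6/1 = 6: (m_7, d_7) = (m_1, d_1) = (4, 6), so from here the quotients repeat a_1, ..., a_6; the period length is 6.
Hence the expansion of sqrt(22) is a_0 = 4 followed by the repeating block 1, 2, 4, 2, 1, 8 (period 6).

[4; (1, 2, 4, 2, 1, 8)]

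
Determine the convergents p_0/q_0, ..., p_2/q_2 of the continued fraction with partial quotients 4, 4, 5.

4/1, 17/4, 89/21

Using the convergent recurrence p_i = a_i*p_{i-1} + p_{i-2}, q_i = a_i*q_{i-1} + q_{i-2} with p_{-2}=0, p_{-1}=1, q_{-2}=1, q_{-1}=0:
  i=0: a_0=4, p_0 = 4*1 + 0 = 4, q_0 = 4*0 + 1 = 1.
  i=1: a_1=4, p_1 = 4*4 + 1 = 17, q_1 = 4*1 + 0 = 4.
  i=2: a_2=5, p_2 = 5*17 + 4 = 89, q_2 = 5*4 + 1 = 21.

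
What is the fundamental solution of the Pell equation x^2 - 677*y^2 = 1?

First expand sqrt(677) as a continued fraction. With x_i = (sqrt(677) + m_i)/d_i and (m_0, d_0) = (0, 1): a_0 = floor(sqrt(677)) = 26, since 26^2 = 676 <= 677 < 729 = 27^2.
Iterate m_{i+1} = d_i*a_i - m_i, d_{i+1} = (677 - m_{i+1}^2)/d_i, a_{i+1} = floor((a_0 + m_{i+1})/d_{i+1}):
  m_1 = 1*26 - 0 = 26, d_1 = (677 - 26^2)/1 = 1/1 = 1, a_1 = floor((26 + 26)/1) = 52.
  m_2 = 1*52 - 26 = 26, d_2 = (677 - 26^2)/1 = 1/1 = 1: (m_2, d_2) = (m_1, d_1) = (26, 1), so from here the quotient a_1 repeats; the period length is 1.
So sqrt(677) = [26; (52)] with period length k = 1.
k is odd, so (p_{k-1}, q_{k-1}) only solves x^2 - 677y^2 = -1 and the fundamental solution of x^2 - 677y^2 = 1 is (p_{2k-1}, q_{2k-1}) = (p_1, q_1); compute convergents through index 1, running through the period twice.
Convergents (p_i = a_i*p_{i-1} + p_{i-2}, q_i = a_i*q_{i-1} + q_{i-2} with p_{-2}=0, p_{-1}=1, q_{-2}=1, q_{-1}=0):
  i=0: a_0=26, p_0 = 26*1 + 0 = 26, q_0 = 26*0 + 1 = 1.
  i=1: a_1=52, p_1 = 52*26 + 1 = 1353, q_1 = 52*1 + 0 = 52.
Indeed p_0^2 - 677*q_0^2 = 676 - 677 = -1, not +1.
Check: 1353^2 - 677*52^2 = 1830609 - 1830608 = 1, so (x, y) = (1353, 52) solves the equation, and by the theorem it is the least positive solution.

(x, y) = (1353, 52)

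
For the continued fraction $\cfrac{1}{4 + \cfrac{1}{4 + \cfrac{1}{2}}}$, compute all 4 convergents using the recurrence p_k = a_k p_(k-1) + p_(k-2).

Using the convergent recurrence p_i = a_i*p_{i-1} + p_{i-2}, q_i = a_i*q_{i-1} + q_{i-2} with p_{-2}=0, p_{-1}=1, q_{-2}=1, q_{-1}=0:
  i=0: a_0=0, p_0 = 0*1 + 0 = 0, q_0 = 0*0 + 1 = 1.
  i=1: a_1=4, p_1 = 4*0 + 1 = 1, q_1 = 4*1 + 0 = 4.
  i=2: a_2=4, p_2 = 4*1 + 0 = 4, q_2 = 4*4 + 1 = 17.
  i=3: a_3=2, p_3 = 2*4 + 1 = 9, q_3 = 2*17 + 4 = 38.

0/1, 1/4, 4/17, 9/38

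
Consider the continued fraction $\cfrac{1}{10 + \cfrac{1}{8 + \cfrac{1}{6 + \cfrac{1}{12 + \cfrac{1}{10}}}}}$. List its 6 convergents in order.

0/1, 1/10, 8/81, 49/496, 596/6033, 6009/60826

Using the convergent recurrence p_i = a_i*p_{i-1} + p_{i-2}, q_i = a_i*q_{i-1} + q_{i-2} with p_{-2}=0, p_{-1}=1, q_{-2}=1, q_{-1}=0:
  i=0: a_0=0, p_0 = 0*1 + 0 = 0, q_0 = 0*0 + 1 = 1.
  i=1: a_1=10, p_1 = 10*0 + 1 = 1, q_1 = 10*1 + 0 = 10.
  i=2: a_2=8, p_2 = 8*1 + 0 = 8, q_2 = 8*10 + 1 = 81.
  i=3: a_3=6, p_3 = 6*8 + 1 = 49, q_3 = 6*81 + 10 = 496.
  i=4: a_4=12, p_4 = 12*49 + 8 = 596, q_4 = 12*496 + 81 = 6033.
  i=5: a_5=10, p_5 = 10*596 + 49 = 6009, q_5 = 10*6033 + 496 = 60826.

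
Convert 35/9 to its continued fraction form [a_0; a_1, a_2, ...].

[3; 1, 8]

Run the Euclidean algorithm on 35 and 9; the successive quotients are the partial quotients a_0, a_1, ... (each step inverts the fractional part left over by the previous one):
  35 = 3*9 + 8, so a_0 = 3.
  9 = 1*8 + 1, so a_1 = 1.
  8 = 8*1 + 0, so a_2 = 8.
The remainder reaches 0 after 3 divisions, so the expansion has 3 partial quotients, read off in order.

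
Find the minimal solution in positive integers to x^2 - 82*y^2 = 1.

(x, y) = (163, 18)

First expand sqrt(82) as a continued fraction. With x_i = (sqrt(82) + m_i)/d_i and (m_0, d_0) = (0, 1): a_0 = floor(sqrt(82)) = 9, since 9^2 = 81 <= 82 < 100 = 10^2.
Iterate m_{i+1} = d_i*a_i - m_i, d_{i+1} = (82 - m_{i+1}^2)/d_i, a_{i+1} = floor((a_0 + m_{i+1})/d_{i+1}):
  m_1 = 1*9 - 0 = 9, d_1 = (82 - 9^2)/1 = 1/1 = 1, a_1 = floor((9 + 9)/1) = 18.
  m_2 = 1*18 - 9 = 9, d_2 = (82 - 9^2)/1 = 1/1 = 1: (m_2, d_2) = (m_1, d_1) = (9, 1), so from here the quotient a_1 repeats; the period length is 1.
So sqrt(82) = [9; (18)] with period length k = 1.
k is odd, so (p_{k-1}, q_{k-1}) only solves x^2 - 82y^2 = -1 and the fundamental solution of x^2 - 82y^2 = 1 is (p_{2k-1}, q_{2k-1}) = (p_1, q_1); compute convergents through index 1, running through the period twice.
Convergents (p_i = a_i*p_{i-1} + p_{i-2}, q_i = a_i*q_{i-1} + q_{i-2} with p_{-2}=0, p_{-1}=1, q_{-2}=1, q_{-1}=0):
  i=0: a_0=9, p_0 = 9*1 + 0 = 9, q_0 = 9*0 + 1 = 1.
  i=1: a_1=18, p_1 = 18*9 + 1 = 163, q_1 = 18*1 + 0 = 18.
Indeed p_0^2 - 82*q_0^2 = 81 - 82 = -1, not +1.
Check: 163^2 - 82*18^2 = 26569 - 26568 = 1, so (x, y) = (163, 18) solves the equation, and by the theorem it is the least positive solution.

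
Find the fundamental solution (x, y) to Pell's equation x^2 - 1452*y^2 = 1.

(x, y) = (262087, 6878)

First expand sqrt(1452) as a continued fraction. With x_i = (sqrt(1452) + m_i)/d_i and (m_0, d_0) = (0, 1): a_0 = floor(sqrt(1452)) = 38, since 38^2 = 1444 <= 1452 < 1521 = 39^2.
Iterate m_{i+1} = d_i*a_i - m_i, d_{i+1} = (1452 - m_{i+1}^2)/d_i, a_{i+1} = floor((a_0 + m_{i+1})/d_{i+1}):
  m_1 = 1*38 - 0 = 38, d_1 = (1452 - 38^2)/1 = 8/1 = 8, a_1 = floor((38 + 38)/8) = 9.
  m_2 = 8*9 - 38 = 34, d_2 = (1452 - 34^2)/8 = 296/8 = 37, a_2 = floor((38 + 34)/37) = 1.
  m_3 = 37*1 - 34 = 3, d_3 = (1452 - 3^2)/37 = 1443/37 = 39, a_3 = floor((38 + 3)/39) = 1.
  m_4 = 39*1 - 3 = 36, d_4 = (1452 - 36^2)/39 = 156/39 = 4, a_4 = floor((38 + 36)/4) = 18.
  m_5 = 4*18 - 36 = 36, d_5 = (1452 - 36^2)/4 = 156/4 = 39, a_5 = floor((38 + 36)/39) = 1.
  m_6 = 39*1 - 36 = 3, d_6 = (1452 - 3^2)/39 = 1443/39 = 37, a_6 = floor((38 + 3)/37) = 1.
  m_7 = 37*1 - 3 = 34, d_7 = (1452 - 34^2)/37 = 296/37 = 8, a_7 = floor((38 + 34)/8) = 9.
  m_8 = 8*9 - 34 = 38, d_8 = (1452 - 38^2)/8 = 8/8 = 1, a_8 = floor((38 + 38)/1) = 76.
  m_9 = 1*76 - 38 = 38, d_9 = (1452 - 38^2)/1 = 8/1 = 8: (m_9, d_9) = (m_1, d_1) = (38, 8), so from here the quotients repeat a_1, ..., a_8; the period length is 8.
So sqrt(1452) = [38; (9, 1, 1, 18, 1, 1, 9, 76)] with period length k = 8.
k is even, so the fundamental solution of x^2 - 1452y^2 = 1 is (p_{k-1}, q_{k-1}) = (p_7, q_7); compute convergents through index 7.
Convergents (p_i = a_i*p_{i-1} + p_{i-2}, q_i = a_i*q_{i-1} + q_{i-2} with p_{-2}=0, p_{-1}=1, q_{-2}=1, q_{-1}=0):
  i=0: a_0=38, p_0 = 38*1 + 0 = 38, q_0 = 38*0 + 1 = 1.
  i=1: a_1=9, p_1 = 9*38 + 1 = 343, q_1 = 9*1 + 0 = 9.
  i=2: a_2=1, p_2 = 1*343 + 38 = 381, q_2 = 1*9 + 1 = 10.
  i=3: a_3=1, p_3 = 1*381 + 343 = 724, q_3 = 1*10 + 9 = 19.
  i=4: a_4=18, p_4 = 18*724 + 381 = 13413, q_4 = 18*19 + 10 = 352.
  i=5: a_5=1, p_5 = 1*13413 + 724 = 14137, q_5 = 1*352 + 19 = 371.
  i=6: a_6=1, p_6 = 1*14137 + 13413 = 27550, q_6 = 1*371 + 352 = 723.
  i=7: a_7=9, p_7 = 9*27550 + 14137 = 262087, q_7 = 9*723 + 371 = 6878.
Check: 262087^2 - 1452*6878^2 = 68689595569 - 68689595568 = 1, so (x, y) = (262087, 6878) solves the equation, and by the theorem it is the least positive solution.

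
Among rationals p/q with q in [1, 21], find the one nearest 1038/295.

74/21

Expand x = 1038/295 as a continued fraction with the Euclidean algorithm:
  1038 = 3*295 + 153, so a_0 = 3.
  295 = 1*153 + 142, so a_1 = 1.
  153 = 1*142 + 11, so a_2 = 1.
  142 = 12*11 + 10, so a_3 = 12.
  11 = 1*10 + 1, so a_4 = 1.
  10 = 10*1 + 0, so a_5 = 10.
so x = [3; 1, 1, 12, 1, 10].
Convergents (p_i = a_i*p_{i-1} + p_{i-2}, q_i = a_i*q_{i-1} + q_{i-2} with p_{-2}=0, p_{-1}=1, q_{-2}=1, q_{-1}=0), until the denominator exceeds 21:
  i=0: a_0=3, p_0 = 3*1 + 0 = 3, q_0 = 3*0 + 1 = 1.
  i=1: a_1=1, p_1 = 1*3 + 1 = 4, q_1 = 1*1 + 0 = 1.
  i=2: a_2=1, p_2 = 1*4 + 3 = 7, q_2 = 1*1 + 1 = 2.
  i=3: a_3=12, p_3 = 12*7 + 4 = 88, q_3 = 12*2 + 1 = 25.
q_3 = 25 > 21, so the last convergent with denominator <= 21 is p_2/q_2 = 7/2.
The closest fraction with denominator <= 21 is either p_2/q_2 or the intermediate fraction (k*p_2 + p_1)/(k*q_2 + q_1) with the largest k >= 1 whose denominator stays <= 21; these approach x as k grows, and every other convergent or intermediate fraction in range is farther away.
Largest k: floor((21 - q_1)/q_2) = floor((21 - 1)/2) = 10.
That gives (10*7 + 4)/(10*2 + 1) = 74/21.
Compare the errors: |x - 7/2| = |1038*2 - 7*295|/(295*2) = 11/590, and |x - 74/21| = |1038*21 - 74*295|/(295*21) = 32/6195.
Cross-multiplying, 32*590 = 18880 < 68145 = 11*6195, so 32/6195 is smaller: the intermediate fraction 74/21 is closer to x than 7/2.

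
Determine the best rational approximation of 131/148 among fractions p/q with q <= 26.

23/26

Expand x = 131/148 as a continued fraction with the Euclidean algorithm:
  131 = 0*148 + 131, so a_0 = 0.
  148 = 1*131 + 17, so a_1 = 1.
  131 = 7*17 + 12, so a_2 = 7.
  17 = 1*12 + 5, so a_3 = 1.
  12 = 2*5 + 2, so a_4 = 2.
  5 = 2*2 + 1, so a_5 = 2.
  2 = 2*1 + 0, so a_6 = 2.
so x = [0; 1, 7, 1, 2, 2, 2].
Convergents (p_i = a_i*p_{i-1} + p_{i-2}, q_i = a_i*q_{i-1} + q_{i-2} with p_{-2}=0, p_{-1}=1, q_{-2}=1, q_{-1}=0), until the denominator exceeds 26:
  i=0: a_0=0, p_0 = 0*1 + 0 = 0, q_0 = 0*0 + 1 = 1.
  i=1: a_1=1, p_1 = 1*0 + 1 = 1, q_1 = 1*1 + 0 = 1.
  i=2: a_2=7, p_2 = 7*1 + 0 = 7, q_2 = 7*1 + 1 = 8.
  i=3: a_3=1, p_3 = 1*7 + 1 = 8, q_3 = 1*8 + 1 = 9.
  i=4: a_4=2, p_4 = 2*8 + 7 = 23, q_4 = 2*9 + 8 = 26.
  i=5: a_5=2, p_5 = 2*23 + 8 = 54, q_5 = 2*26 + 9 = 61.
q_5 = 61 > 26, so the last convergent with denominator <= 26 is p_4/q_4 = 23/26.
The closest fraction with denominator <= 26 is either p_4/q_4 or the intermediate fraction (k*p_4 + p_3)/(k*q_4 + q_3) with the largest k >= 1 whose denominator stays <= 26; these approach x as k grows, and every other convergent or intermediate fraction in range is farther away.
Largest k: floor((26 - q_3)/q_4) = floor((26 - 9)/26) = 0.
Since k = 0, no intermediate fraction beyond p_4/q_4 has denominator <= 26, so the convergent 23/26 is the closest (its error is |131*26 - 23*148|/(148*26) = 2/3848).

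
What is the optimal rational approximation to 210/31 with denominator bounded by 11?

61/9

Expand x = 210/31 as a continued fraction with the Euclidean algorithm:
  210 = 6*31 + 24, so a_0 = 6.
  31 = 1*24 + 7, so a_1 = 1.
  24 = 3*7 + 3, so a_2 = 3.
  7 = 2*3 + 1, so a_3 = 2.
  3 = 3*1 + 0, so a_4 = 3.
so x = [6; 1, 3, 2, 3].
Convergents (p_i = a_i*p_{i-1} + p_{i-2}, q_i = a_i*q_{i-1} + q_{i-2} with p_{-2}=0, p_{-1}=1, q_{-2}=1, q_{-1}=0), until the denominator exceeds 11:
  i=0: a_0=6, p_0 = 6*1 + 0 = 6, q_0 = 6*0 + 1 = 1.
  i=1: a_1=1, p_1 = 1*6 + 1 = 7, q_1 = 1*1 + 0 = 1.
  i=2: a_2=3, p_2 = 3*7 + 6 = 27, q_2 = 3*1 + 1 = 4.
  i=3: a_3=2, p_3 = 2*27 + 7 = 61, q_3 = 2*4 + 1 = 9.
  i=4: a_4=3, p_4 = 3*61 + 27 = 210, q_4 = 3*9 + 4 = 31.
q_4 = 31 > 11, so the last convergent with denominator <= 11 is p_3/q_3 = 61/9.
The closest fraction with denominator <= 11 is either p_3/q_3 or the intermediate fraction (k*p_3 + p_2)/(k*q_3 + q_2) with the largest k >= 1 whose denominator stays <= 11; these approach x as k grows, and every other convergent or intermediate fraction in range is farther away.
Largest k: floor((11 - q_2)/q_3) = floor((11 - 4)/9) = 0.
Since k = 0, no intermediate fraction beyond p_3/q_3 has denominator <= 11, so the convergent 61/9 is the closest (its error is |210*9 - 61*31|/(31*9) = 1/279).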